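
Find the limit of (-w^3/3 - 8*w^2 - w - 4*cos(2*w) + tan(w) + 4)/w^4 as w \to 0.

-8/3

Substitution gives 0/0 (the numerator vanishes to order 4).
Expand each term to order w^4: the coefficient of w^4 in -4·cos(2w) is -8/3 and in tan(w) is 0.
Lower-order terms cancel with the polynomial part, so the numerator is (-8/3)·w^4 + o(w^4), and the limit is (-8/3)/(1) = -8/3.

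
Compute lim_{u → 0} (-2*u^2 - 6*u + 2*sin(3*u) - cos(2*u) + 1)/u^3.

-9

Substitution gives 0/0; apply L'Hôpital's rule 3 times.
After differentiating numerator and denominator 3 times the quotient is (-8*sin(2*u) - 54*cos(3*u))/(6); at u = 0 this is -9.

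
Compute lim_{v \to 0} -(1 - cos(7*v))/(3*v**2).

Substitution gives 0/0.
Use (1 − cos u)/u² → 1/2 with u = 7v: the limit is 7²/(2·(-3)) = -49/6.

-49/6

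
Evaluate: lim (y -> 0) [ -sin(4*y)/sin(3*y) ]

Substitution gives 0/0.
Divide numerator and denominator by y: sin(4y)/y → 4 and sin(3y)/y → 3, so the limit is -1·4/3 = -4/3.

-4/3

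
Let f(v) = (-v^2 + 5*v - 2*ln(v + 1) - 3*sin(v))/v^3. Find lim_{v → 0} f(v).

-1/6

Substitution gives 0/0; apply L'Hôpital's rule 3 times.
After differentiating numerator and denominator 3 times the quotient is (3*cos(v) - 4/(v + 1)^3)/(6); at v = 0 this is -1/6.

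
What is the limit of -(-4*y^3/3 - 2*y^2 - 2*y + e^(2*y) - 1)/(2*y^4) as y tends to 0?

Direct substitution gives 0/0.
Apply L'Hôpital: lim (-4*y^2 - 4*y + 2*e^(2*y) - 2)/(-8*y^3), still 0/0.
Apply L'Hôpital: lim (-8*y + 4*e^(2*y) - 4)/(-24*y^2), still 0/0.
Apply L'Hôpital: lim (8*e^(2*y) - 8)/(-48*y), still 0/0.
After 4 applications of L'Hôpital's rule the quotient is (16*e^(2*y))/(-48); substituting y = 0 gives -1/3.

-1/3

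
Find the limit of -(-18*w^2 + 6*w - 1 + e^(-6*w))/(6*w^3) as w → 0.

Direct substitution gives 0/0.
Apply L'Hôpital: lim (-36*w + 6 - 6*e^(-6*w))/(-18*w^2), still 0/0.
Apply L'Hôpital: lim (-36 + 36*e^(-6*w))/(-36*w), still 0/0.
After 3 applications of L'Hôpital's rule the quotient is (-216*e^(-6*w))/(-36); substituting w = 0 gives 6.

6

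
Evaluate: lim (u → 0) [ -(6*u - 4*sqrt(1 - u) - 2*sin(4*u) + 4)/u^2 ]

Substitution gives 0/0; apply L'Hôpital's rule 2 times.
After differentiating numerator and denominator 2 times the quotient is (32*sin(4*u) + (1 - u)^(-3/2))/(-2); at u = 0 this is -1/2.

-1/2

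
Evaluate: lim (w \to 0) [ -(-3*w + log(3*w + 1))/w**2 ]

9/2

Direct substitution gives 0/0.
Apply L'Hôpital: lim (-3 + 3/(3*w + 1))/(-2*w), still 0/0.
After 2 applications of L'Hôpital's rule the quotient is (-9/(3*w + 1)^2)/(-2); substituting w = 0 gives 9/2.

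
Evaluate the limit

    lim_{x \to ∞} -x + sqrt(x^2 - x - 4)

-1/2

An ∞ − ∞ form. Rationalising with the conjugate, the difference becomes (-x - 4) / (√(x^2 - x - 4) + x).
For large x the denominator behaves like 2·x, so the quotient tends to -1/2 = -1/2.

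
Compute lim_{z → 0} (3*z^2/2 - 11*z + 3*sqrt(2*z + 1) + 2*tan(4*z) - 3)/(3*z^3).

265/18

Substitution gives 0/0 (the numerator vanishes to order 3).
Expand each term to order z^3: the coefficient of z^3 in 3·√(1 + 2z) is 3/2 and in 2·tan(4z) is 128/3.
Lower-order terms cancel with the polynomial part, so the numerator is (265/6)·z^3 + o(z^3), and the limit is (265/6)/(3) = 265/18.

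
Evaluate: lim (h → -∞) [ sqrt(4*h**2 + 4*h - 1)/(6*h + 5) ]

For large |h|, √(4*h^2 + 4*h - 1) ≈ √4·|h| and the denominator ≈ 6h.
Since h → −∞, |h| = −h, giving −√4/(6) = -1/3.

-1/3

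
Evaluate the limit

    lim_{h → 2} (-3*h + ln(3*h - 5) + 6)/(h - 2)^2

Direct substitution gives 0/0.
Apply L'Hôpital: lim (-3 + 3/(3*h - 5))/(2*h - 4), still 0/0.
After 2 applications of L'Hôpital's rule the quotient is (-9/(3*h - 5)^2)/(2); substituting h = 2 gives -9/2.

-9/2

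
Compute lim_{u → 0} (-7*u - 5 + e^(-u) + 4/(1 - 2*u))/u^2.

33/2

Substitution gives 0/0; apply L'Hôpital's rule 2 times.
After differentiating numerator and denominator 2 times the quotient is (e^(-u) - 32/(2*u - 1)^3)/(2); at u = 0 this is 33/2.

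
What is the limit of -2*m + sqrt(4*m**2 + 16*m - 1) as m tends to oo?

An ∞ − ∞ form. Rationalising with the conjugate, the difference becomes (16m - 1) / (√(4*m^2 + 16*m - 1) + 2m).
For large m the denominator behaves like 2·2m, so the quotient tends to 16/4 = 4.

4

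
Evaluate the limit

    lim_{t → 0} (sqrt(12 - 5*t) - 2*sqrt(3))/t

-5*√(3)/12

A 0/0 form; rationalise with √(12 - 5t) + √12. This collapses the numerator to -5t, leaving -5/(√(12 - 5t) + √12) → -5/(2√12) = -5*√(3)/12.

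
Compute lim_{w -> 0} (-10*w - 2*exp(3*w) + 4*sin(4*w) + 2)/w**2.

-9

Substitution gives 0/0 (the numerator vanishes to order 2).
Expand each term to order w^2: the coefficient of w^2 in 4·sin(4w) is 0 and in -2·e^(3w) is -9.
Lower-order terms cancel with the polynomial part, so the numerator is (-9)·w^2 + o(w^2), and the limit is (-9)/(1) = -9.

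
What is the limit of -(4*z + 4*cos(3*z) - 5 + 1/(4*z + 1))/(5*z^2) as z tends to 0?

Substitution gives 0/0; apply L'Hôpital's rule 2 times.
After differentiating numerator and denominator 2 times the quotient is (-36*cos(3*z) + 32/(4*z + 1)^3)/(-10); at z = 0 this is 2/5.

2/5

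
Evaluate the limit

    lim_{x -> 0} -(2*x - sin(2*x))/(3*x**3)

Direct substitution gives 0/0.
Apply L'Hôpital: lim (2 - 2*cos(2*x))/(-9*x^2), still 0/0.
Apply L'Hôpital: lim (4*sin(2*x))/(-18*x), still 0/0.
After 3 applications of L'Hôpital's rule the quotient is (8*cos(2*x))/(-18); substituting x = 0 gives -4/9.

-4/9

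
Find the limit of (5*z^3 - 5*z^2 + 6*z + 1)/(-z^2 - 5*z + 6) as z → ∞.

-∞

The numerator has higher degree (3 > 2); the quotient behaves like (5/(-1))·z^1 for large |z|.
As z → +∞ this diverges to -∞.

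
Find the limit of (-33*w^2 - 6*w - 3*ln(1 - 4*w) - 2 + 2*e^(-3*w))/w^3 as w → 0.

Substitution gives 0/0; apply L'Hôpital's rule 3 times.
After differentiating numerator and denominator 3 times the quotient is (-54*e^(-3*w) - 384/(4*w - 1)^3)/(6); at w = 0 this is 55.

55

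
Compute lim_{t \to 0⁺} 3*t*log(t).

This is a 0·(−∞) form. Rewrite as 3·ln(t) / t^(−1) and apply L'Hôpital:
the derivative quotient is 3·(1/t) / (−1·t^(−2)) = (-3/1)·t^1 → 0.

0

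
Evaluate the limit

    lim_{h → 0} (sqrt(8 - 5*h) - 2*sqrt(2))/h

A 0/0 form; rationalise with √(8 - 5h) + √8. This collapses the numerator to -5h, leaving -5/(√(8 - 5h) + √8) → -5/(2√8) = -5*√(2)/8.

-5*√(2)/8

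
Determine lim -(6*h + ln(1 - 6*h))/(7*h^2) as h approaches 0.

Direct substitution gives 0/0.
Apply L'Hôpital: lim (6 - 6/(1 - 6*h))/(-14*h), still 0/0.
After 2 applications of L'Hôpital's rule the quotient is (-36/(1 - 6*h)^2)/(-14); substituting h = 0 gives 18/7.

18/7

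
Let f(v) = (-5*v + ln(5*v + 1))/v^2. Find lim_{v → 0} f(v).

Direct substitution gives 0/0.
Apply L'Hôpital: lim (-5 + 5/(5*v + 1))/(2*v), still 0/0.
After 2 applications of L'Hôpital's rule the quotient is (-25/(5*v + 1)^2)/(2); substituting v = 0 gives -25/2.

-25/2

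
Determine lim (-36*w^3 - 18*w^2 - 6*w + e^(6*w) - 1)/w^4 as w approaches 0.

Direct substitution gives 0/0.
Apply L'Hôpital: lim (-108*w^2 - 36*w + 6*e^(6*w) - 6)/(4*w^3), still 0/0.
Apply L'Hôpital: lim (-216*w + 36*e^(6*w) - 36)/(12*w^2), still 0/0.
Apply L'Hôpital: lim (216*e^(6*w) - 216)/(24*w), still 0/0.
After 4 applications of L'Hôpital's rule the quotient is (1296*e^(6*w))/(24); substituting w = 0 gives 54.

54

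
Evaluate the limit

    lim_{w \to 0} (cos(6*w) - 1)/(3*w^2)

-6

Direct substitution gives 0/0.
Apply L'Hôpital: lim (-6*sin(6*w))/(6*w), still 0/0.
After 2 applications of L'Hôpital's rule the quotient is (-36*cos(6*w))/(6); substituting w = 0 gives -6.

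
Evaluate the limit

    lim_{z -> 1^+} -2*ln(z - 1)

∞

As z → 1⁺, z - 1 → 0⁺ and ln(z - 1) → −∞.
Multiplying by -2 gives ∞.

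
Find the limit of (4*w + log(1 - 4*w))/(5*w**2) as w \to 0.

-8/5

Direct substitution gives 0/0.
Apply L'Hôpital: lim (4 - 4/(1 - 4*w))/(10*w), still 0/0.
After 2 applications of L'Hôpital's rule the quotient is (-16/(1 - 4*w)^2)/(10); substituting w = 0 gives -8/5.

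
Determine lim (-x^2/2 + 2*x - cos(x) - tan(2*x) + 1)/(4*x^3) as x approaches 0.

-2/3

Substitution gives 0/0 (the numerator vanishes to order 3).
Expand each term to order x^3: the coefficient of x^3 in −tan(2x) is -8/3 and in −cos(x) is 0.
Lower-order terms cancel with the polynomial part, so the numerator is (-8/3)·x^3 + o(x^3), and the limit is (-8/3)/(4) = -2/3.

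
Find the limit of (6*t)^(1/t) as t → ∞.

Base → ∞ and exponent → 0: an ∞^0 form.
Take logs: (1/t)·ln(6·t^1) = (ln 6 + 1·ln t)/t → 0.
So the limit is e^0 = 1.

1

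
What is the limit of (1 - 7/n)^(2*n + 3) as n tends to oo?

The base → 1 and the exponent → ∞: a 1^∞ form.
Take logarithms: (2n + 3)·ln(1 - 7/n). Since ln(1+u) ~ u for small u, this behaves like (2n)·(-7/n) → -14.
So the limit is e^(-14).

e^(-14)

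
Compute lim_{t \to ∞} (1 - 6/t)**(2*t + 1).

The base → 1 and the exponent → ∞: a 1^∞ form.
Take logarithms: (2t + 1)·ln(1 - 6/t). Since ln(1+u) ~ u for small u, this behaves like (2t)·(-6/t) → -12.
So the limit is e^(-12).

e^(-12)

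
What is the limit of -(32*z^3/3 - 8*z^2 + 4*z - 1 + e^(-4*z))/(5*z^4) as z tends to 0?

Direct substitution gives 0/0.
Apply L'Hôpital: lim (32*z^2 - 16*z + 4 - 4*e^(-4*z))/(-20*z^3), still 0/0.
Apply L'Hôpital: lim (64*z - 16 + 16*e^(-4*z))/(-60*z^2), still 0/0.
Apply L'Hôpital: lim (64 - 64*e^(-4*z))/(-120*z), still 0/0.
After 4 applications of L'Hôpital's rule the quotient is (256*e^(-4*z))/(-120); substituting z = 0 gives -32/15.

-32/15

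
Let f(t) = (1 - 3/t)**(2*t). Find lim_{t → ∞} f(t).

The base → 1 and the exponent → ∞: a 1^∞ form.
Take logarithms: (2t)·ln(1 - 3/t). Since ln(1+u) ~ u for small u, this behaves like (2t)·(-3/t) → -6.
So the limit is e^(-6).

e^(-6)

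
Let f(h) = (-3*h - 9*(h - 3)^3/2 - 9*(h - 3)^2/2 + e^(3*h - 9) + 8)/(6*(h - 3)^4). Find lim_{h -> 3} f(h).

Direct substitution gives 0/0.
Apply L'Hôpital: lim (-9*h - 27*(h - 3)^2/2 + 3*e^(3*h - 9) + 24)/(24*(h - 3)^3), still 0/0.
Apply L'Hôpital: lim (-27*h + 9*e^(3*h - 9) + 72)/(72*(h - 3)^2), still 0/0.
Apply L'Hôpital: lim (27*e^(3*h - 9) - 27)/(144*h - 432), still 0/0.
After 4 applications of L'Hôpital's rule the quotient is (81*e^(3*h - 9))/(144); substituting h = 3 gives 9/16.

9/16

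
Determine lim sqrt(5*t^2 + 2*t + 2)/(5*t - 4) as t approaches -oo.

For large |t|, √(5*t^2 + 2*t + 2) ≈ √5·|t| and the denominator ≈ 5t.
Since t → −∞, |t| = −t, giving −√5/(5) = -√(5)/5.

-√(5)/5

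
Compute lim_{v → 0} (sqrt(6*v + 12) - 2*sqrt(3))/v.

Substitution gives 0/0. Multiply numerator and denominator by the conjugate √(12 + 6v) + √12.
The numerator becomes (12 + 6v) − 12 = 6v, so the expression simplifies to 6/(√(12 + 6v) + √12).
Letting v → 0 gives 6/(2√12) = √(3)/2.

√(3)/2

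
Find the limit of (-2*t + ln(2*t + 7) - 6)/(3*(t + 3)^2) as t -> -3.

-2/3

Direct substitution gives 0/0.
Apply L'Hôpital: lim (-2 + 2/(2*t + 7))/(6*t + 18), still 0/0.
After 2 applications of L'Hôpital's rule the quotient is (-4/(2*t + 7)^2)/(6); substituting t = -3 gives -2/3.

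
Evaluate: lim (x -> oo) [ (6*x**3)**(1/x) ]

1

Base → ∞ and exponent → 0: an ∞^0 form.
Take logs: (1/x)·ln(6·x^3) = (ln 6 + 3·ln x)/x → 0.
So the limit is e^0 = 1.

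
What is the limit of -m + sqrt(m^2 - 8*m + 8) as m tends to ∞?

-4

This has the form ∞ − ∞. Multiply and divide by the conjugate √(m^2 - 8*m + 8) + m.
That gives (-8m + 8) / (√(m^2 - 8*m + 8) + m).
Divide numerator and denominator by m: the limit is -8/(2·1) = -4.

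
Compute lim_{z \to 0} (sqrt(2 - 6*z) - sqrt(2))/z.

Substitution gives 0/0. Multiply numerator and denominator by the conjugate √(2 - 6z) + √2.
The numerator becomes (2 - 6z) − 2 = -6z, so the expression simplifies to -6/(√(2 - 6z) + √2).
Letting z → 0 gives -6/(2√2) = -3*√(2)/2.

-3*√(2)/2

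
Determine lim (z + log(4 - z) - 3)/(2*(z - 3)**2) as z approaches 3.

-1/4

Direct substitution gives 0/0.
Apply L'Hôpital: lim (1 - 1/(4 - z))/(4*z - 12), still 0/0.
After 2 applications of L'Hôpital's rule the quotient is (-1/(4 - z)^2)/(4); substituting z = 3 gives -1/4.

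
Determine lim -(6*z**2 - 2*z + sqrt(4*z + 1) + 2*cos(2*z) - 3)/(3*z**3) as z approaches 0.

-4/3

Substitution gives 0/0 (the numerator vanishes to order 3).
Expand each term to order z^3: the coefficient of z^3 in √(1 + 4z) is 4 and in 2·cos(2z) is 0.
Lower-order terms cancel with the polynomial part, so the numerator is (4)·z^3 + o(z^3), and the limit is (4)/(-3) = -4/3.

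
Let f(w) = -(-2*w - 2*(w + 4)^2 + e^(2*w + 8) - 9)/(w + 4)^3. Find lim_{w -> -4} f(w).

-4/3

Direct substitution gives 0/0.
Apply L'Hôpital: lim (-4*w + 2*e^(2*w + 8) - 18)/(-3*(w + 4)^2), still 0/0.
Apply L'Hôpital: lim (4*e^(2*w + 8) - 4)/(-6*w - 24), still 0/0.
After 3 applications of L'Hôpital's rule the quotient is (8*e^(2*w + 8))/(-6); substituting w = -4 gives -4/3.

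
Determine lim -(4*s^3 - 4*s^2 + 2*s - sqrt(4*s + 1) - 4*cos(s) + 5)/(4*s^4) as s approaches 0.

Substitution gives 0/0; apply L'Hôpital's rule 4 times.
After differentiating numerator and denominator 4 times the quotient is (-4*cos(s) + 240/(4*s + 1)^(7/2))/(-96); at s = 0 this is -59/24.

-59/24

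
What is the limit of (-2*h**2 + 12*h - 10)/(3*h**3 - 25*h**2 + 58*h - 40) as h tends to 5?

-8/33

Since h = 5 makes numerator and denominator zero, (h - 5) divides both.
Cancelling it gives (2 - 2*h)/(3*h^2 - 10*h + 8); now plug in h = 5 to get -8/33.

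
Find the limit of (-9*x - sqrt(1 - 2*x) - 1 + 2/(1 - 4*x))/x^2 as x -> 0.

65/2

Substitution gives 0/0 (the numerator vanishes to order 2).
Expand each term to order x^2: the coefficient of x^2 in 2·1/(1 - 4x) is 32 and in −√(1 - 2x) is 1/2.
Lower-order terms cancel with the polynomial part, so the numerator is (65/2)·x^2 + o(x^2), and the limit is (65/2)/(1) = 65/2.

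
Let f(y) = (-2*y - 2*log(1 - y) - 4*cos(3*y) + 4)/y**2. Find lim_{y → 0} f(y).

Substitution gives 0/0; apply L'Hôpital's rule 2 times.
After differentiating numerator and denominator 2 times the quotient is (36*cos(3*y) + 2/(y - 1)^2)/(2); at y = 0 this is 19.

19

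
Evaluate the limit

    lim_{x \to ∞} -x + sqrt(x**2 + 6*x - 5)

An ∞ − ∞ form. Rationalising with the conjugate, the difference becomes (6x - 5) / (√(x^2 + 6*x - 5) + x).
For large x the denominator behaves like 2·x, so the quotient tends to 6/2 = 3.

3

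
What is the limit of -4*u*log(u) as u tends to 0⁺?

0

This is a 0·(−∞) form. Rewrite as -4·ln(u) / u^(−1) and apply L'Hôpital:
the derivative quotient is -4·(1/u) / (−1·u^(−2)) = (4/1)·u^1 → 0.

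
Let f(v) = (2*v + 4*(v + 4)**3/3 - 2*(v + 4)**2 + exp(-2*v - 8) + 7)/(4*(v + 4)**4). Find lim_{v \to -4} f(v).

Direct substitution gives 0/0.
Apply L'Hôpital: lim (-4*v + 4*(v + 4)^2 - 2*e^(-2*v - 8) - 14)/(16*(v + 4)^3), still 0/0.
Apply L'Hôpital: lim (8*v + 4*e^(-2*v - 8) + 28)/(48*(v + 4)^2), still 0/0.
Apply L'Hôpital: lim (8 - 8*e^(-2*v - 8))/(96*v + 384), still 0/0.
After 4 applications of L'Hôpital's rule the quotient is (16*e^(-2*v - 8))/(96); substituting v = -4 gives 1/6.

1/6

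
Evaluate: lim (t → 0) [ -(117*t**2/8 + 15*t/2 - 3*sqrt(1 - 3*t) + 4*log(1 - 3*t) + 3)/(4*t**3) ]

Substitution gives 0/0; apply L'Hôpital's rule 3 times.
After differentiating numerator and denominator 3 times the quotient is (216/(3*t - 1)^3 - 243*(3*t - 1)^3/(8*(1 - 3*t)^(11/2)))/(-24); at t = 0 this is 495/64.

495/64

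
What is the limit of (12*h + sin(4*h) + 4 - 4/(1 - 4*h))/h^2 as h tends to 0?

-64

Substitution gives 0/0; apply L'Hôpital's rule 2 times.
After differentiating numerator and denominator 2 times the quotient is (-16*sin(4*h) + 128/(4*h - 1)^3)/(2); at h = 0 this is -64.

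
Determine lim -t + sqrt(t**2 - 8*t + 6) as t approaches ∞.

An ∞ − ∞ form. Rationalising with the conjugate, the difference becomes (-8t + 6) / (√(t^2 - 8*t + 6) + t).
For large t the denominator behaves like 2·t, so the quotient tends to -8/2 = -4.

-4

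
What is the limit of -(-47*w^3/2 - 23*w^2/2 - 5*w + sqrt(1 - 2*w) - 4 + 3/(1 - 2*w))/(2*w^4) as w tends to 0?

-379/16

Substitution gives 0/0; apply L'Hôpital's rule 4 times.
After differentiating numerator and denominator 4 times the quotient is (1152/(1 - 2*w)^5 + 15*(2*w - 1)^5/(1 - 2*w)^(17/2))/(-48); at w = 0 this is -379/16.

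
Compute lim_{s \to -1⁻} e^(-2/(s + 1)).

As s → -1⁻, -2/(s + 1) → +∞, so e^(-2/(s + 1)) → ∞.

∞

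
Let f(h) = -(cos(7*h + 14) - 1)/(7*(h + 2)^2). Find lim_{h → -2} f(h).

7/2

Direct substitution gives 0/0.
Apply L'Hôpital: lim (-7*sin(7*h + 14))/(-14*h - 28), still 0/0.
After 2 applications of L'Hôpital's rule the quotient is (-49*cos(7*h + 14))/(-14); substituting h = -2 gives 7/2.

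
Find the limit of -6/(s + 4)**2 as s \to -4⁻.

-∞

As s → -4⁻, (s + 4) → 0⁻, so (s + 4)^2 → 0⁺ and -6/(s + 4)^2 → -∞.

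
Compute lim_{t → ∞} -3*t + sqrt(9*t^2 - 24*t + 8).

This has the form ∞ − ∞. Multiply and divide by the conjugate √(9*t^2 - 24*t + 8) + 3t.
That gives (-24t + 8) / (√(9*t^2 - 24*t + 8) + 3t).
Divide numerator and denominator by t: the limit is -24/(2·3) = -4.

-4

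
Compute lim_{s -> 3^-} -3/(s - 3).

∞

As s → 3⁻, (s - 3) → 0⁻, so (s - 3)^1 → 0⁻ and -3/(s - 3)^1 → ∞.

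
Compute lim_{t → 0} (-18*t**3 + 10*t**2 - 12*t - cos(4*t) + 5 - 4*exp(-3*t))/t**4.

Substitution gives 0/0; apply L'Hôpital's rule 4 times.
After differentiating numerator and denominator 4 times the quotient is (-256*cos(4*t) - 324*e^(-3*t))/(24); at t = 0 this is -145/6.

-145/6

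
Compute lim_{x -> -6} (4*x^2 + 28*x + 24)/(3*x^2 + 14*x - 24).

Direct substitution gives 0/0, so factor. Both numerator and denominator have (x + 6) as a factor.
After cancelling, the expression reduces to (4*x + 4)/(3*x - 4).
Substituting x = -6 gives 10/11.

10/11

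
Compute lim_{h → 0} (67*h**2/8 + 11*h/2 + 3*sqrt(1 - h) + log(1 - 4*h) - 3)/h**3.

-1033/48

Substitution gives 0/0; apply L'Hôpital's rule 3 times.
After differentiating numerator and denominator 3 times the quotient is (128/(4*h - 1)^3 - 9/(8*(1 - h)^(5/2)))/(6); at h = 0 this is -1033/48.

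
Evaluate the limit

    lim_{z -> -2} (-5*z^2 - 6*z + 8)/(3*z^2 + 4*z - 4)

-7/4

Since z = -2 makes numerator and denominator zero, (z + 2) divides both.
Cancelling it gives (4 - 5*z)/(3*z - 2); now plug in z = -2 to get -7/4.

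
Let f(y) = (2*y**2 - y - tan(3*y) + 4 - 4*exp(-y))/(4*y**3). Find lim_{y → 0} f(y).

Substitution gives 0/0; apply L'Hôpital's rule 3 times.
After differentiating numerator and denominator 3 times the quotient is (-162*tan(3*y)^4 - 216*tan(3*y)^2 - 54 + 4*e^(-y))/(24); at y = 0 this is -25/12.

-25/12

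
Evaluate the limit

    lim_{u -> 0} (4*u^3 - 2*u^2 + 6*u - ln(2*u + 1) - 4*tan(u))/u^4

Substitution gives 0/0; apply L'Hôpital's rule 4 times.
After differentiating numerator and denominator 4 times the quotient is (32*tan(u)/cos(u)^2 - 96*tan(u)/cos(u)^4 + 96/(2*u + 1)^4)/(24); at u = 0 this is 4.

4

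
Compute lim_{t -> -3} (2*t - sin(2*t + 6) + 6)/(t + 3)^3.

4/3

Direct substitution gives 0/0.
Apply L'Hôpital: lim (2 - 2*cos(2*t + 6))/(3*(t + 3)^2), still 0/0.
Apply L'Hôpital: lim (4*sin(2*t + 6))/(6*t + 18), still 0/0.
After 3 applications of L'Hôpital's rule the quotient is (8*cos(2*t + 6))/(6); substituting t = -3 gives 4/3.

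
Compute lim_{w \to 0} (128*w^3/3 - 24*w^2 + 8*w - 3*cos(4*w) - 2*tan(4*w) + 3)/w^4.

-32

Substitution gives 0/0 (the numerator vanishes to order 4).
Expand each term to order w^4: the coefficient of w^4 in -2·tan(4w) is 0 and in -3·cos(4w) is -32.
Lower-order terms cancel with the polynomial part, so the numerator is (-32)·w^4 + o(w^4), and the limit is (-32)/(1) = -32.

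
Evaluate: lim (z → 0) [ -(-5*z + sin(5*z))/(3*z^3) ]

125/18

Direct substitution gives 0/0.
Apply L'Hôpital: lim (5*cos(5*z) - 5)/(-9*z^2), still 0/0.
Apply L'Hôpital: lim (-25*sin(5*z))/(-18*z), still 0/0.
After 3 applications of L'Hôpital's rule the quotient is (-125*cos(5*z))/(-18); substituting z = 0 gives 125/18.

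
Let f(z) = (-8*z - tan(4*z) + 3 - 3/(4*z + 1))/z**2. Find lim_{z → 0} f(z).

Substitution gives 0/0; apply L'Hôpital's rule 2 times.
After differentiating numerator and denominator 2 times the quotient is (-32*tan(4*z)/cos(4*z)^2 - 96/(4*z + 1)^3)/(2); at z = 0 this is -48.

-48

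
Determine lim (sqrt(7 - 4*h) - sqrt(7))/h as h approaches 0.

Substitution gives 0/0. Multiply numerator and denominator by the conjugate √(7 - 4h) + √7.
The numerator becomes (7 - 4h) − 7 = -4h, so the expression simplifies to -4/(√(7 - 4h) + √7).
Letting h → 0 gives -4/(2√7) = -2*√(7)/7.

-2*√(7)/7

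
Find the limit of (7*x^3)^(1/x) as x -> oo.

Base → ∞ and exponent → 0: an ∞^0 form.
Take logs: (1/x)·ln(7·x^3) = (ln 7 + 3·ln x)/x → 0.
So the limit is e^0 = 1.

1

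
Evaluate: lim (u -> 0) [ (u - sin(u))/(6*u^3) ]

1/36

Direct substitution gives 0/0.
Apply L'Hôpital: lim (1 - cos(u))/(18*u^2), still 0/0.
Apply L'Hôpital: lim (sin(u))/(36*u), still 0/0.
After 3 applications of L'Hôpital's rule the quotient is (cos(u))/(36); substituting u = 0 gives 1/36.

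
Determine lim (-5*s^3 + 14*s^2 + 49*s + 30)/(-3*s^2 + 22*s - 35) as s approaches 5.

93/4

Since s = 5 makes numerator and denominator zero, (s - 5) divides both.
Cancelling it gives (-5*s^2 - 11*s - 6)/(7 - 3*s); now plug in s = 5 to get 93/4.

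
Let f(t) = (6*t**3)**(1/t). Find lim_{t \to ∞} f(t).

1

Base → ∞ and exponent → 0: an ∞^0 form.
Take logs: (1/t)·ln(6·t^3) = (ln 6 + 3·ln t)/t → 0.
So the limit is e^0 = 1.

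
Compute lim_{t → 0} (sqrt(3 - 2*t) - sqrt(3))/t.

-√(3)/3

A 0/0 form; rationalise with √(3 - 2t) + √3. This collapses the numerator to -2t, leaving -2/(√(3 - 2t) + √3) → -2/(2√3) = -√(3)/3.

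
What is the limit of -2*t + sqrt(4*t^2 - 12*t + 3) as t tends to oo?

-3

An ∞ − ∞ form. Rationalising with the conjugate, the difference becomes (-12t + 3) / (√(4*t^2 - 12*t + 3) + 2t).
For large t the denominator behaves like 2·2t, so the quotient tends to -12/4 = -3.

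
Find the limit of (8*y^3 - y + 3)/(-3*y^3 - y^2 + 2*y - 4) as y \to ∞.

Numerator and denominator both have degree 3.
Dividing every term by y^3, all lower-order terms vanish and the limit is the ratio of leading coefficients, 8/(-3) = -8/3.

-8/3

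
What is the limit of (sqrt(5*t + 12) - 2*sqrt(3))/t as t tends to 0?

5*√(3)/12

A 0/0 form; rationalise with √(12 + 5t) + √12. This collapses the numerator to 5t, leaving 5/(√(12 + 5t) + √12) → 5/(2√12) = 5*√(3)/12.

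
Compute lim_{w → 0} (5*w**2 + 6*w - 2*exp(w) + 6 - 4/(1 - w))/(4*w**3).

Substitution gives 0/0 (the numerator vanishes to order 3).
Expand each term to order w^3: the coefficient of w^3 in -4·1/(1 - w) is -4 and in -2·e^(w) is -1/3.
Lower-order terms cancel with the polynomial part, so the numerator is (-13/3)·w^3 + o(w^3), and the limit is (-13/3)/(4) = -13/12.

-13/12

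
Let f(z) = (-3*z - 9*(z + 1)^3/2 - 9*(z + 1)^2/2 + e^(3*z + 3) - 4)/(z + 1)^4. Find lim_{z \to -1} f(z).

Direct substitution gives 0/0.
Apply L'Hôpital: lim (-9*z - 27*(z + 1)^2/2 + 3*e^(3*z + 3) - 12)/(4*(z + 1)^3), still 0/0.
Apply L'Hôpital: lim (-27*z + 9*e^(3*z + 3) - 36)/(12*(z + 1)^2), still 0/0.
Apply L'Hôpital: lim (27*e^(3*z + 3) - 27)/(24*z + 24), still 0/0.
After 4 applications of L'Hôpital's rule the quotient is (81*e^(3*z + 3))/(24); substituting z = -1 gives 27/8.

27/8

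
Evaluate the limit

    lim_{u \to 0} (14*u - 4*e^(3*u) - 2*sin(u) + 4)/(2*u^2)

-9

Substitution gives 0/0 (the numerator vanishes to order 2).
Expand each term to order u^2: the coefficient of u^2 in -4·e^(3u) is -18 and in -2·sin(u) is 0.
Lower-order terms cancel with the polynomial part, so the numerator is (-18)·u^2 + o(u^2), and the limit is (-18)/(2) = -9.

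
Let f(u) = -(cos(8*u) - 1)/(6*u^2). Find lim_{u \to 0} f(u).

Direct substitution gives 0/0.
Apply L'Hôpital: lim (-8*sin(8*u))/(-12*u), still 0/0.
After 2 applications of L'Hôpital's rule the quotient is (-64*cos(8*u))/(-12); substituting u = 0 gives 16/3.

16/3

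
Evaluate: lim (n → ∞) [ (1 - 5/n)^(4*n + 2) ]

e^(-20)

The base → 1 and the exponent → ∞: a 1^∞ form.
Take logarithms: (4n + 2)·ln(1 - 5/n). Since ln(1+u) ~ u for small u, this behaves like (4n)·(-5/n) → -20.
So the limit is e^(-20).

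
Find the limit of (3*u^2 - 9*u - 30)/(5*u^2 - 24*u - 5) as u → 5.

Direct substitution gives 0/0, so factor. Both numerator and denominator have (u - 5) as a factor.
After cancelling, the expression reduces to (3*u + 6)/(5*u + 1).
Substituting u = 5 gives 21/26.

21/26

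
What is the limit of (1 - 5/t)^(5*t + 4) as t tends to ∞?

e^(-25)

The base → 1 and the exponent → ∞: a 1^∞ form.
Take logarithms: (5t + 4)·ln(1 - 5/t). Since ln(1+u) ~ u for small u, this behaves like (5t)·(-5/t) → -25.
So the limit is e^(-25).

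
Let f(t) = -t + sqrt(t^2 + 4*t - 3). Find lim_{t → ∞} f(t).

An ∞ − ∞ form. Rationalising with the conjugate, the difference becomes (4t - 3) / (√(t^2 + 4*t - 3) + t).
For large t the denominator behaves like 2·t, so the quotient tends to 4/2 = 2.

2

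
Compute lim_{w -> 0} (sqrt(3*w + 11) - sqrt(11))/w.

A 0/0 form; rationalise with √(11 + 3w) + √11. This collapses the numerator to 3w, leaving 3/(√(11 + 3w) + √11) → 3/(2√11) = 3*√(11)/22.

3*√(11)/22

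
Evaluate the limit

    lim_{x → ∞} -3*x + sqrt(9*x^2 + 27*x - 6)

9/2

This has the form ∞ − ∞. Multiply and divide by the conjugate √(9*x^2 + 27*x - 6) + 3x.
That gives (27x - 6) / (√(9*x^2 + 27*x - 6) + 3x).
Divide numerator and denominator by x: the limit is 27/(2·3) = 9/2.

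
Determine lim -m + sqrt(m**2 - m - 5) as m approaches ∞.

-1/2

This has the form ∞ − ∞. Multiply and divide by the conjugate √(m^2 - m - 5) + m.
That gives (-m - 5) / (√(m^2 - m - 5) + m).
Divide numerator and denominator by m: the limit is -1/(2·1) = -1/2.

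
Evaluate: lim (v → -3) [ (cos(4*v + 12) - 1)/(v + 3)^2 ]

Direct substitution gives 0/0.
Apply L'Hôpital: lim (-4*sin(4*v + 12))/(2*v + 6), still 0/0.
After 2 applications of L'Hôpital's rule the quotient is (-16*cos(4*v + 12))/(2); substituting v = -3 gives -8.

-8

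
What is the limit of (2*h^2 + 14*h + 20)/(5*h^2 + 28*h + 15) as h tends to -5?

At h = -5 both the top and bottom vanish — a removable singularity. Factoring out (h + 5) from each leaves (2*h + 4)/(5*h + 3), which at h = -5 equals 3/11.

3/11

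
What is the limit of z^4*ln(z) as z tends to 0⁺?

0

This is a 0·(−∞) form. Rewrite as 1·ln(z) / z^(−4) and apply L'Hôpital:
the derivative quotient is 1·(1/z) / (−4·z^(−5)) = (-1/4)·z^4 → 0.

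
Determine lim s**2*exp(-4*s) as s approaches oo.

0

Write as s^2/e^{4s}, an ∞/∞ form.
Exponential growth dominates any polynomial, so repeated L'Hôpital (or the standard result) gives 0.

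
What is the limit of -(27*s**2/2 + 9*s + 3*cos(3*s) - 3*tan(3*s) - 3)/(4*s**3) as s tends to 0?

Substitution gives 0/0 (the numerator vanishes to order 3).
Expand each term to order s^3: the coefficient of s^3 in -3·tan(3s) is -27 and in 3·cos(3s) is 0.
Lower-order terms cancel with the polynomial part, so the numerator is (-27)·s^3 + o(s^3), and the limit is (-27)/(-4) = 27/4.

27/4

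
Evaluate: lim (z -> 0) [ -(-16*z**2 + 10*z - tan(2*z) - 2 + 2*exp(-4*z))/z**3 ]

24

Substitution gives 0/0 (the numerator vanishes to order 3).
Expand each term to order z^3: the coefficient of z^3 in −tan(2z) is -8/3 and in 2·e^(-4z) is -64/3.
Lower-order terms cancel with the polynomial part, so the numerator is (-24)·z^3 + o(z^3), and the limit is (-24)/(-1) = 24.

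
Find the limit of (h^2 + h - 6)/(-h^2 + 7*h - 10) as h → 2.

Direct substitution gives 0/0, so factor. Both numerator and denominator have (h - 2) as a factor.
After cancelling, the expression reduces to (h + 3)/(5 - h).
Substituting h = 2 gives 5/3.

5/3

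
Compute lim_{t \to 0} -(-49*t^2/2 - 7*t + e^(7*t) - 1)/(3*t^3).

-343/18

Direct substitution gives 0/0.
Apply L'Hôpital: lim (-49*t + 7*e^(7*t) - 7)/(-9*t^2), still 0/0.
Apply L'Hôpital: lim (49*e^(7*t) - 49)/(-18*t), still 0/0.
After 3 applications of L'Hôpital's rule the quotient is (343*e^(7*t))/(-18); substituting t = 0 gives -343/18.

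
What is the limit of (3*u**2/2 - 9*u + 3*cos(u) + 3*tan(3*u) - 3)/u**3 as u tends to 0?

27

Substitution gives 0/0 (the numerator vanishes to order 3).
Expand each term to order u^3: the coefficient of u^3 in 3·cos(u) is 0 and in 3·tan(3u) is 27.
Lower-order terms cancel with the polynomial part, so the numerator is (27)·u^3 + o(u^3), and the limit is (27)/(1) = 27.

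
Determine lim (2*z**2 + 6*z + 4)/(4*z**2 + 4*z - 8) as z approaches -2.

1/6

Direct substitution gives 0/0, so factor. Both numerator and denominator have (z + 2) as a factor.
After cancelling, the expression reduces to (2*z + 2)/(4*z - 4).
Substituting z = -2 gives 1/6.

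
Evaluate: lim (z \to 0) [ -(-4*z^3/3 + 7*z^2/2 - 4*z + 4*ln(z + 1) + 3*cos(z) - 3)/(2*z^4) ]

Substitution gives 0/0 (the numerator vanishes to order 4).
Expand each term to order z^4: the coefficient of z^4 in 4·ln(1 + z) is -1 and in 3·cos(z) is 1/8.
Lower-order terms cancel with the polynomial part, so the numerator is (-7/8)·z^4 + o(z^4), and the limit is (-7/8)/(-2) = 7/16.

7/16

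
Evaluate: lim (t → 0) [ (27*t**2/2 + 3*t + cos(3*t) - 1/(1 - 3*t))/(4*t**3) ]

Substitution gives 0/0 (the numerator vanishes to order 3).
Expand each term to order t^3: the coefficient of t^3 in cos(3t) is 0 and in −1/(1 - 3t) is -27.
Lower-order terms cancel with the polynomial part, so the numerator is (-27)·t^3 + o(t^3), and the limit is (-27)/(4) = -27/4.

-27/4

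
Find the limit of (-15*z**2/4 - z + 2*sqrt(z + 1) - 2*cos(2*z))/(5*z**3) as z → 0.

1/40

Substitution gives 0/0 (the numerator vanishes to order 3).
Expand each term to order z^3: the coefficient of z^3 in -2·cos(2z) is 0 and in 2·√(1 + z) is 1/8.
Lower-order terms cancel with the polynomial part, so the numerator is (1/8)·z^3 + o(z^3), and the limit is (1/8)/(5) = 1/40.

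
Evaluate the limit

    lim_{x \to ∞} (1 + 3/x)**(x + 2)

Let L be the limit and take ln: ln L = lim (x + 2)·ln(1 + 3/x) = lim (x + 2)·(3/x + O(1/x²)) = 3.
Hence L = e^(3).

e^(3)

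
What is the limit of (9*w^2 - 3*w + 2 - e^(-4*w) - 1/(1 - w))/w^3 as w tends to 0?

Substitution gives 0/0 (the numerator vanishes to order 3).
Expand each term to order w^3: the coefficient of w^3 in −e^(-4w) is 32/3 and in −1/(1 - w) is -1.
Lower-order terms cancel with the polynomial part, so the numerator is (29/3)·w^3 + o(w^3), and the limit is (29/3)/(1) = 29/3.

29/3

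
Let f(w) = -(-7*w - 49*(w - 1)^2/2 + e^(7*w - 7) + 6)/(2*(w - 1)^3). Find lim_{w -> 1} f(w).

-343/12

Direct substitution gives 0/0.
Apply L'Hôpital: lim (-49*w + 7*e^(7*w - 7) + 42)/(-6*(w - 1)^2), still 0/0.
Apply L'Hôpital: lim (49*e^(7*w - 7) - 49)/(12 - 12*w), still 0/0.
After 3 applications of L'Hôpital's rule the quotient is (343*e^(7*w - 7))/(-12); substituting w = 1 gives -343/12.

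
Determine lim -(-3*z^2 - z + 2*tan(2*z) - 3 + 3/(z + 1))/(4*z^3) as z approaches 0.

Substitution gives 0/0 (the numerator vanishes to order 3).
Expand each term to order z^3: the coefficient of z^3 in 3·1/(1 + z) is -3 and in 2·tan(2z) is 16/3.
Lower-order terms cancel with the polynomial part, so the numerator is (7/3)·z^3 + o(z^3), and the limit is (7/3)/(-4) = -7/12.

-7/12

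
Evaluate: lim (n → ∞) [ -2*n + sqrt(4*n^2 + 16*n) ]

An ∞ − ∞ form. Rationalising with the conjugate, the difference becomes (16n) / (√(4*n^2 + 16*n) + 2n).
For large n the denominator behaves like 2·2n, so the quotient tends to 16/4 = 4.

4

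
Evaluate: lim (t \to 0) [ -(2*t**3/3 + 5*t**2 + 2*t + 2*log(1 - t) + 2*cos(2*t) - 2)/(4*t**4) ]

-5/24

Substitution gives 0/0; apply L'Hôpital's rule 4 times.
After differentiating numerator and denominator 4 times the quotient is (32*cos(2*t) - 12/(t - 1)^4)/(-96); at t = 0 this is -5/24.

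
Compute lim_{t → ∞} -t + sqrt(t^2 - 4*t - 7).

-2

An ∞ − ∞ form. Rationalising with the conjugate, the difference becomes (-4t - 7) / (√(t^2 - 4*t - 7) + t).
For large t the denominator behaves like 2·t, so the quotient tends to -4/2 = -2.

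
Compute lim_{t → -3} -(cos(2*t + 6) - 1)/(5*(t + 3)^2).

2/5

Direct substitution gives 0/0.
Apply L'Hôpital: lim (-2*sin(2*t + 6))/(-10*t - 30), still 0/0.
After 2 applications of L'Hôpital's rule the quotient is (-4*cos(2*t + 6))/(-10); substituting t = -3 gives 2/5.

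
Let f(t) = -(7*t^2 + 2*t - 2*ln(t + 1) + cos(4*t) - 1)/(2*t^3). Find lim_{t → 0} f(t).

Substitution gives 0/0; apply L'Hôpital's rule 3 times.
After differentiating numerator and denominator 3 times the quotient is (64*sin(4*t) - 4/(t + 1)^3)/(-12); at t = 0 this is 1/3.

1/3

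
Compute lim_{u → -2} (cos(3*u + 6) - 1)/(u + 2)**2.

-9/2

Direct substitution gives 0/0.
Apply L'Hôpital: lim (-3*sin(3*u + 6))/(2*u + 4), still 0/0.
After 2 applications of L'Hôpital's rule the quotient is (-9*cos(3*u + 6))/(2); substituting u = -2 gives -9/2.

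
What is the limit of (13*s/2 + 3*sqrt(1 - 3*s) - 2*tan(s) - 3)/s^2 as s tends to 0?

-27/8

Substitution gives 0/0; apply L'Hôpital's rule 2 times.
After differentiating numerator and denominator 2 times the quotient is (-4*tan(s)/cos(s)^2 - 27/(4*(1 - 3*s)^(3/2)))/(2); at s = 0 this is -27/8.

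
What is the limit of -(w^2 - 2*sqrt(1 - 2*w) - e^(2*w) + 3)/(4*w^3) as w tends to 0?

Substitution gives 0/0; apply L'Hôpital's rule 3 times.
After differentiating numerator and denominator 3 times the quotient is (-8*e^(2*w) + 6/(1 - 2*w)^(5/2))/(-24); at w = 0 this is 1/12.

1/12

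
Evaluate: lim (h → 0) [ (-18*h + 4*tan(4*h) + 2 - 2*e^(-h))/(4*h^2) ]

-1/4

Substitution gives 0/0; apply L'Hôpital's rule 2 times.
After differentiating numerator and denominator 2 times the quotient is (128*tan(4*h)/cos(4*h)^2 - 2*e^(-h))/(8); at h = 0 this is -1/4.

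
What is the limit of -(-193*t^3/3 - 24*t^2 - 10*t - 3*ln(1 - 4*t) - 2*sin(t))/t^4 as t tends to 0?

-192

Substitution gives 0/0 (the numerator vanishes to order 4).
Expand each term to order t^4: the coefficient of t^4 in -2·sin(t) is 0 and in -3·ln(1 - 4t) is 192.
Lower-order terms cancel with the polynomial part, so the numerator is (192)·t^4 + o(t^4), and the limit is (192)/(-1) = -192.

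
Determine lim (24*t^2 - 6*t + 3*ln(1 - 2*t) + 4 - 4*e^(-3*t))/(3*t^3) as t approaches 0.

10/3

Substitution gives 0/0 (the numerator vanishes to order 3).
Expand each term to order t^3: the coefficient of t^3 in -4·e^(-3t) is 18 and in 3·ln(1 - 2t) is -8.
Lower-order terms cancel with the polynomial part, so the numerator is (10)·t^3 + o(t^3), and the limit is (10)/(3) = 10/3.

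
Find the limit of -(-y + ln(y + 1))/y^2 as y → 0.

Direct substitution gives 0/0.
Apply L'Hôpital: lim (-1 + 1/(y + 1))/(-2*y), still 0/0.
After 2 applications of L'Hôpital's rule the quotient is (-1/(y + 1)^2)/(-2); substituting y = 0 gives 1/2.

1/2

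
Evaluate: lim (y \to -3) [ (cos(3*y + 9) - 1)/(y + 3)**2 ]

Direct substitution gives 0/0.
Apply L'Hôpital: lim (-3*sin(3*y + 9))/(2*y + 6), still 0/0.
After 2 applications of L'Hôpital's rule the quotient is (-9*cos(3*y + 9))/(2); substituting y = -3 gives -9/2.

-9/2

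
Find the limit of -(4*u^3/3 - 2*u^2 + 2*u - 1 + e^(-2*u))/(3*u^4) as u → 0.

Direct substitution gives 0/0.
Apply L'Hôpital: lim (4*u^2 - 4*u + 2 - 2*e^(-2*u))/(-12*u^3), still 0/0.
Apply L'Hôpital: lim (8*u - 4 + 4*e^(-2*u))/(-36*u^2), still 0/0.
Apply L'Hôpital: lim (8 - 8*e^(-2*u))/(-72*u), still 0/0.
After 4 applications of L'Hôpital's rule the quotient is (16*e^(-2*u))/(-72); substituting u = 0 gives -2/9.

-2/9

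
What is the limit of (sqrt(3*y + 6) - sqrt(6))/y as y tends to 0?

√(6)/4

Substitution gives 0/0. Multiply numerator and denominator by the conjugate √(6 + 3y) + √6.
The numerator becomes (6 + 3y) − 6 = 3y, so the expression simplifies to 3/(√(6 + 3y) + √6).
Letting y → 0 gives 3/(2√6) = √(6)/4.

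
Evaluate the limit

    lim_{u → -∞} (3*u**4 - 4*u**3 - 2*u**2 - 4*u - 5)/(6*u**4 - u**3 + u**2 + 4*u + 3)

Numerator and denominator both have degree 4.
Dividing every term by u^4, all lower-order terms vanish and the limit is the ratio of leading coefficients, 3/(6) = 1/2.

1/2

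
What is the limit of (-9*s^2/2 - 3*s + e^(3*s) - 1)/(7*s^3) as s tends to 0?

Direct substitution gives 0/0.
Apply L'Hôpital: lim (-9*s + 3*e^(3*s) - 3)/(21*s^2), still 0/0.
Apply L'Hôpital: lim (9*e^(3*s) - 9)/(42*s), still 0/0.
After 3 applications of L'Hôpital's rule the quotient is (27*e^(3*s))/(42); substituting s = 0 gives 9/14.

9/14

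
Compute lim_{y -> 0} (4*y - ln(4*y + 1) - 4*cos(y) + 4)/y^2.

Substitution gives 0/0; apply L'Hôpital's rule 2 times.
After differentiating numerator and denominator 2 times the quotient is (4*cos(y) + 16/(4*y + 1)^2)/(2); at y = 0 this is 10.

10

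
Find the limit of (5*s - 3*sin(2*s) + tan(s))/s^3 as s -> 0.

13/3

Substitution gives 0/0 (the numerator vanishes to order 3).
Expand each term to order s^3: the coefficient of s^3 in tan(s) is 1/3 and in -3·sin(2s) is 4.
Lower-order terms cancel with the polynomial part, so the numerator is (13/3)·s^3 + o(s^3), and the limit is (13/3)/(1) = 13/3.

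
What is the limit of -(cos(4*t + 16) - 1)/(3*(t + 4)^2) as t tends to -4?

8/3

Direct substitution gives 0/0.
Apply L'Hôpital: lim (-4*sin(4*t + 16))/(-6*t - 24), still 0/0.
After 2 applications of L'Hôpital's rule the quotient is (-16*cos(4*t + 16))/(-6); substituting t = -4 gives 8/3.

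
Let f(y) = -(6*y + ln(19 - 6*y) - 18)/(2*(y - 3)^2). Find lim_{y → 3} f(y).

9

Direct substitution gives 0/0.
Apply L'Hôpital: lim (6 - 6/(19 - 6*y))/(12 - 4*y), still 0/0.
After 2 applications of L'Hôpital's rule the quotient is (-36/(19 - 6*y)^2)/(-4); substituting y = 3 gives 9.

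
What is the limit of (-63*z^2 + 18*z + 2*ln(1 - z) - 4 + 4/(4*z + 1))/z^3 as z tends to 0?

Substitution gives 0/0; apply L'Hôpital's rule 3 times.
After differentiating numerator and denominator 3 times the quotient is (-1536/(4*z + 1)^4 + 4/(z - 1)^3)/(6); at z = 0 this is -770/3.

-770/3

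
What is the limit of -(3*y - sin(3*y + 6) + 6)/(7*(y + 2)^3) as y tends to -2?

-9/14

Direct substitution gives 0/0.
Apply L'Hôpital: lim (3 - 3*cos(3*y + 6))/(-21*(y + 2)^2), still 0/0.
Apply L'Hôpital: lim (9*sin(3*y + 6))/(-42*y - 84), still 0/0.
After 3 applications of L'Hôpital's rule the quotient is (27*cos(3*y + 6))/(-42); substituting y = -2 gives -9/14.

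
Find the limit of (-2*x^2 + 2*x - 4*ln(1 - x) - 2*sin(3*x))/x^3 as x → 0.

Substitution gives 0/0 (the numerator vanishes to order 3).
Expand each term to order x^3: the coefficient of x^3 in -2·sin(3x) is 9 and in -4·ln(1 - x) is 4/3.
Lower-order terms cancel with the polynomial part, so the numerator is (31/3)·x^3 + o(x^3), and the limit is (31/3)/(1) = 31/3.

31/3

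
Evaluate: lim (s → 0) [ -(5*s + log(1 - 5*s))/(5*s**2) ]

Direct substitution gives 0/0.
Apply L'Hôpital: lim (5 - 5/(1 - 5*s))/(-10*s), still 0/0.
After 2 applications of L'Hôpital's rule the quotient is (-25/(1 - 5*s)^2)/(-10); substituting s = 0 gives 5/2.

5/2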